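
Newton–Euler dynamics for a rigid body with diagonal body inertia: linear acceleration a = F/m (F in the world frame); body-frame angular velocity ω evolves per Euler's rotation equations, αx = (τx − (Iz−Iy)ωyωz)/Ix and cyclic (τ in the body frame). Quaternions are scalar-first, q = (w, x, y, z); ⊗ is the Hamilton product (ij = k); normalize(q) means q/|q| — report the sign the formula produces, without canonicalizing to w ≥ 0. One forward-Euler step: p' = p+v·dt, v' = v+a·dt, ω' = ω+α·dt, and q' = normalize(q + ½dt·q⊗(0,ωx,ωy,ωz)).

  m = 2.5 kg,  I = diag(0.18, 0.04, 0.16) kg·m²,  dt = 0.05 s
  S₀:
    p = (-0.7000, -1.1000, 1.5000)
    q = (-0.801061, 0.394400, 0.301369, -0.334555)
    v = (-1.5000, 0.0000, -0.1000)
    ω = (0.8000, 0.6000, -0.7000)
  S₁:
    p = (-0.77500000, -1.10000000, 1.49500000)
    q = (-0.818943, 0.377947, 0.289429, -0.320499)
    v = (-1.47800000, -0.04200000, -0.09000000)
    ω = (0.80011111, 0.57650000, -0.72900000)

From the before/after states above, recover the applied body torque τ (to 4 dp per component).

Δω = ω₁−ω₀ = (0.00011111, -0.02350000, -0.02900000)
gyro term ω₀×Iω₀ = (-0.0504, -0.0112, -0.0672)
τ = I·(Δω/dt) + ω₀×(Iω₀) = (-0.0500, -0.0300, -0.1600)

τ = (-0.0500, -0.0300, -0.1600)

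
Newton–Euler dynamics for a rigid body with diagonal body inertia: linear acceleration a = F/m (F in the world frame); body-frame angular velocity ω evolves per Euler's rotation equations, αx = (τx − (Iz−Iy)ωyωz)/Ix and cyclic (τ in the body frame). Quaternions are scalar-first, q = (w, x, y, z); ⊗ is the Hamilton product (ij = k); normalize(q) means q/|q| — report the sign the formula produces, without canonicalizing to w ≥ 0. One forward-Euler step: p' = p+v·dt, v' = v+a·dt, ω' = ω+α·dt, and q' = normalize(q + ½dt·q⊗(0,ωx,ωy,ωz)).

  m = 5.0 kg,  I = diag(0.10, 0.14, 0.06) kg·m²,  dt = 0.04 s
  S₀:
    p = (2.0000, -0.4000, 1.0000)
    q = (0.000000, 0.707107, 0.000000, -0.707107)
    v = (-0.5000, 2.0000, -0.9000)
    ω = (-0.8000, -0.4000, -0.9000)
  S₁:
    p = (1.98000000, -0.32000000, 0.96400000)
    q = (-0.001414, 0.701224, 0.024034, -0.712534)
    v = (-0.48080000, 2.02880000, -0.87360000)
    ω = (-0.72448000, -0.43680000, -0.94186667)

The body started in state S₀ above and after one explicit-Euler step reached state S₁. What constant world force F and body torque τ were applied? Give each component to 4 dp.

v₁ − v₀ = (0.01920000, 0.02880000, 0.02640000)
F = m·Δv/dt = (2.4000, 3.6000, 3.3000)
ω₁ − ω₀ = (0.07552000, -0.03680000, -0.04186667)
precession coupling = (-0.0288, 0.0288, 0.0128)
I·α + gyro = (0.1600, -0.1000, -0.0500)

F = (2.4000, 3.6000, 3.3000)
τ = (0.1600, -0.1000, -0.0500)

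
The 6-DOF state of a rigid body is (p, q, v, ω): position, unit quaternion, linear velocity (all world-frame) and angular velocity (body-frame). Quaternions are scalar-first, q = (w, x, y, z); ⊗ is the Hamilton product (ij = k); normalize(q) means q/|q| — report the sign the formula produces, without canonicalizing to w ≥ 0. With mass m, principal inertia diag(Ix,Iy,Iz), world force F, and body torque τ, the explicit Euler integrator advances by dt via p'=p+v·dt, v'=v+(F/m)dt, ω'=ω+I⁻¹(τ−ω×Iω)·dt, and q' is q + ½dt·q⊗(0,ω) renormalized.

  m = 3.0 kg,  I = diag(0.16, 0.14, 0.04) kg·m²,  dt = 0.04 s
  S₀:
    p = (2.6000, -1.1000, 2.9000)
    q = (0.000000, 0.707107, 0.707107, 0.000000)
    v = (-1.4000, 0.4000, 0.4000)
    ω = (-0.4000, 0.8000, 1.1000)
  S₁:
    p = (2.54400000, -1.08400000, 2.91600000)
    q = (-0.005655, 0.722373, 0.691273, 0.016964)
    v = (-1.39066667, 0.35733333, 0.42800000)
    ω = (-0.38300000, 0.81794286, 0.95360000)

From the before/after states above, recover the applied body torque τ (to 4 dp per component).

rate change Δω = (0.01700000, 0.01794286, -0.14640000)
I·α + gyro = (-0.0200, 0.0100, -0.1400)

τ = (-0.0200, 0.0100, -0.1400)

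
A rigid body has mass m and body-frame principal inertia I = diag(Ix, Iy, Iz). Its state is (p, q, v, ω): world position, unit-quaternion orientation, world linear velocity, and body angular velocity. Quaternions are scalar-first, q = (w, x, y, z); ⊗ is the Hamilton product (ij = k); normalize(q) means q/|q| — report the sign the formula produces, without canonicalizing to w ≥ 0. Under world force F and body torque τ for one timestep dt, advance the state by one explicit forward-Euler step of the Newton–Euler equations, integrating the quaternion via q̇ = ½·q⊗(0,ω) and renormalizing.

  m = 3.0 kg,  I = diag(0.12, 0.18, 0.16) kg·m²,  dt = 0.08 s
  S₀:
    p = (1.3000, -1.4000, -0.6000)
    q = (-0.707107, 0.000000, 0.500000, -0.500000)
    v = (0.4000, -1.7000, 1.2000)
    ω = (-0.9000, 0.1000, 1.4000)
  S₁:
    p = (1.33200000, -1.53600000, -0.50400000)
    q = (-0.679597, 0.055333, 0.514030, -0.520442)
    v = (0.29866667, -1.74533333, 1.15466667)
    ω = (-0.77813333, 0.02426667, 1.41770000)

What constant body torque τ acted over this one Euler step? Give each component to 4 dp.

τ = (0.1800, -0.1200, 0.0300)

ω₁ − ω₀ = (0.12186667, -0.07573333, 0.01770000)
applied torque τ = (0.1800, -0.1200, 0.0300)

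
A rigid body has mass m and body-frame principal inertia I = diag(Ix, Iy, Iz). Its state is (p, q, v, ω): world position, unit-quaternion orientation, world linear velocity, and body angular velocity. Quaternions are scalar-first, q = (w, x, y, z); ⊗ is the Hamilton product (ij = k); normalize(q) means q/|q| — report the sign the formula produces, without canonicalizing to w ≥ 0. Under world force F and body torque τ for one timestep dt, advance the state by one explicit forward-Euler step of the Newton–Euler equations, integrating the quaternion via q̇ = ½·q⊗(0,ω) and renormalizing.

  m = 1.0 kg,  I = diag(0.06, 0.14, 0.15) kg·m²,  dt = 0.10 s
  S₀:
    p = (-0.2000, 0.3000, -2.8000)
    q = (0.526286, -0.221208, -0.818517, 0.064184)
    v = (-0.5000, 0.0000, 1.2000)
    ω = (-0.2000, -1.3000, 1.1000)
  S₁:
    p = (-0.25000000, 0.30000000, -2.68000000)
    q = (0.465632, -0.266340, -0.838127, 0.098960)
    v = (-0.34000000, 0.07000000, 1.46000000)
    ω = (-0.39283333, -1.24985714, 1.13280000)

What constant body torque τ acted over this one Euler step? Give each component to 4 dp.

τ = (-0.1300, 0.0900, 0.0700)

Δω = ω₁−ω₀ = (-0.19283333, 0.05014286, 0.03280000)
gyro term ω₀×Iω₀ = (-0.0143, 0.0198, 0.0208)
applied torque τ = (-0.1300, 0.0900, 0.0700)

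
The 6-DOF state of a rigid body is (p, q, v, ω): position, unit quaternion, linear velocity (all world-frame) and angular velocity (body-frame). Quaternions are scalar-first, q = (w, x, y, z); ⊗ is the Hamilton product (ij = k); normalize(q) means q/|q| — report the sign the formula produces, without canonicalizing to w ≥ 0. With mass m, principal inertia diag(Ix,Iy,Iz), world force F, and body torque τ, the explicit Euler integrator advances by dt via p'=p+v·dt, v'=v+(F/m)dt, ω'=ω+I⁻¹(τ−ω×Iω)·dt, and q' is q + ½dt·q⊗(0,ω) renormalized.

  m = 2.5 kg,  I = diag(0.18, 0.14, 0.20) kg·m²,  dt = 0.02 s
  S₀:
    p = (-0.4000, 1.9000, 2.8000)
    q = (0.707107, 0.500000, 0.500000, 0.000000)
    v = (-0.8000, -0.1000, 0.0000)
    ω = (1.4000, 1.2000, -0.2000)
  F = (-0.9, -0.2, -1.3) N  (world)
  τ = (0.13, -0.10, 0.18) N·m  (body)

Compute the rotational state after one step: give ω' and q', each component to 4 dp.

ω' = (1.4160, 1.1849, -0.1753)
q' = (0.6940, 0.5088, 0.5094, -0.0024)

precession coupling ω×(Iω) = (-0.0144, 0.0056, -0.0672)
α = I⁻¹(τ − ω×Iω) = (0.8022, -0.7543, 1.2360)
ω' = ω + α·dt = (1.4160, 1.1849, -0.1753)
2q̇ = q⊗(0,ω) = (-1.3000000, 0.8899498, 0.9485284, -0.2414214)
updated quaternion q' = (0.6940, 0.5088, 0.5094, -0.0024)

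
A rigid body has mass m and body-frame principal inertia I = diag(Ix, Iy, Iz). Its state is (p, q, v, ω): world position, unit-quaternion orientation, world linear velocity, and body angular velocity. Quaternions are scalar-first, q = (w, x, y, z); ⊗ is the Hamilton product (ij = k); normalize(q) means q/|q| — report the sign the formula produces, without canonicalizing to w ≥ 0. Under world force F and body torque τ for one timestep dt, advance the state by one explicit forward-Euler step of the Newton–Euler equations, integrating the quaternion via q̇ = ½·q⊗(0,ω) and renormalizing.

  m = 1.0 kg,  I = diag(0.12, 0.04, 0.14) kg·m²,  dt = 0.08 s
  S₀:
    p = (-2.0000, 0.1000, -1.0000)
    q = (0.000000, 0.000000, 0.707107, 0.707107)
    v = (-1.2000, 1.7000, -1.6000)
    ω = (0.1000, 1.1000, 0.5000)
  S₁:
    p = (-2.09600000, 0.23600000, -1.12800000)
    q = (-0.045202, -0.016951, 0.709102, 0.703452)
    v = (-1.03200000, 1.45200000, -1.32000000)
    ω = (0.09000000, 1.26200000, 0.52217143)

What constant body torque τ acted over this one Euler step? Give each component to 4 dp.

τ = (0.0400, 0.0800, 0.0300)

rate change Δω = (-0.01000000, 0.16200000, 0.02217143)
ω₀×(Iω₀) = (0.0550, -0.0010, -0.0088)
I·α + gyro = (0.0400, 0.0800, 0.0300)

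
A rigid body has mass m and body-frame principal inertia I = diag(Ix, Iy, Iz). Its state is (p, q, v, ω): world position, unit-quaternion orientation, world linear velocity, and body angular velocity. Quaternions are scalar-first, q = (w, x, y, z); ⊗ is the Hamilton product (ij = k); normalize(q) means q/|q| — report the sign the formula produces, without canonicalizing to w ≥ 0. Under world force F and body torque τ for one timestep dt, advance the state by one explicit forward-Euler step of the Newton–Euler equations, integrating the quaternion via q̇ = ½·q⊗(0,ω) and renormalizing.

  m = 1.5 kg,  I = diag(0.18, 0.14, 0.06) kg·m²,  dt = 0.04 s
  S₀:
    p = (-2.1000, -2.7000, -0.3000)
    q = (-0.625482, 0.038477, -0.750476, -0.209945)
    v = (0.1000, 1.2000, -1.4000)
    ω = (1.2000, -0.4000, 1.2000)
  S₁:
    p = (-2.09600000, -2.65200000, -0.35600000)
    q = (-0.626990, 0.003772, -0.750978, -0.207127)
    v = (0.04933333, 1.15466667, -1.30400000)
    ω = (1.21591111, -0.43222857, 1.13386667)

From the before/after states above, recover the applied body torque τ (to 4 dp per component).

Δω = ω₁−ω₀ = (0.01591111, -0.03222857, -0.06613333)
ω₀×(Iω₀) = (0.0384, 0.1728, 0.0192)
τ = I·(Δω/dt) + ω₀×(Iω₀) = (0.1100, 0.0600, -0.0800)

τ = (0.1100, 0.0600, -0.0800)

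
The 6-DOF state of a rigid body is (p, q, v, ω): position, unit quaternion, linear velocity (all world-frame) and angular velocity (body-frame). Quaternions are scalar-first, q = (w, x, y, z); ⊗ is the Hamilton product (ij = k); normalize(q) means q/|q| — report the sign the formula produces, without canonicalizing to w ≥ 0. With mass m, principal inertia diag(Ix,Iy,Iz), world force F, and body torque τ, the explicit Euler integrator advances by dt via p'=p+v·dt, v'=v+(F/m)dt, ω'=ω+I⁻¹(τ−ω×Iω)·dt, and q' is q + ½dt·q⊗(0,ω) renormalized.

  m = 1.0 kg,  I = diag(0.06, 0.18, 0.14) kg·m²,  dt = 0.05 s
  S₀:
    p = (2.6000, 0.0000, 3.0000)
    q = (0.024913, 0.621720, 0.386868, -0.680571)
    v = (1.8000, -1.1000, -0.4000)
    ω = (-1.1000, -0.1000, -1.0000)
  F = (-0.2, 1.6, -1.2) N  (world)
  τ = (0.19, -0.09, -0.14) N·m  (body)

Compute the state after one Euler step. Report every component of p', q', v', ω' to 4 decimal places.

p' = (2.6900, -0.0550, 2.9800)
q' = (0.0259, 0.6092, 0.4208, -0.6716)
v' = (1.7900, -1.0200, -0.4600)
ω' = (-0.9383, -0.1006, -1.0547)

(τ − ω×Iω)/I = (3.2333, -0.0111, -1.0943)
ω' = ω + α·dt = (-0.9383, -0.1006, -1.0547)
Hamilton product q⊗(0,ω) = (0.0420078, -0.4823294, 1.3678568, 0.3384698)
q' = normalize(q + ½dt·q⊗(0,ω)) = (0.0259, 0.6092, 0.4208, -0.6716)
p' = p + v·dt = (2.6900, -0.0550, 2.9800)
v + (F/m)dt = (1.7900, -1.0200, -0.4600)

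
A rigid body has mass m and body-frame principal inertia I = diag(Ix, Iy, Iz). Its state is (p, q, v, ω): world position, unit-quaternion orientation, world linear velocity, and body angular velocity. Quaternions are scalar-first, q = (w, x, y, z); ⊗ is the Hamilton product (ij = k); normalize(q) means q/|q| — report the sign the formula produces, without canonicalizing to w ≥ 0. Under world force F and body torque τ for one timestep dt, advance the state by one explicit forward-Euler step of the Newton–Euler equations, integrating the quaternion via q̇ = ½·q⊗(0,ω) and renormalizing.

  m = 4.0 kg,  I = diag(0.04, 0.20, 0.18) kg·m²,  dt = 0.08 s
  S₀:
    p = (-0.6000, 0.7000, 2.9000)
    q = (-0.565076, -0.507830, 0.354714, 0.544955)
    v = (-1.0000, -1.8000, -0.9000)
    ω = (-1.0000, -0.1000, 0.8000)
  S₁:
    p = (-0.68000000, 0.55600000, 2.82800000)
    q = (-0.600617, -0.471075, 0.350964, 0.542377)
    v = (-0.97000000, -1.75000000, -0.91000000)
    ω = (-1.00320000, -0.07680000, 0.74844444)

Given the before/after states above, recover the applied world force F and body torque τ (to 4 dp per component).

F = (1.5000, 2.5000, -0.5000)
τ = (0.0000, 0.1700, -0.1000)

Δω = ω₁−ω₀ = (-0.00320000, 0.02320000, -0.05155556)
τ = I·(Δω/dt) + ω₀×(Iω₀) = (0.0000, 0.1700, -0.1000)
velocity change Δv = (0.03000000, 0.05000000, -0.01000000)
applied force F = (1.5000, 2.5000, -0.5000)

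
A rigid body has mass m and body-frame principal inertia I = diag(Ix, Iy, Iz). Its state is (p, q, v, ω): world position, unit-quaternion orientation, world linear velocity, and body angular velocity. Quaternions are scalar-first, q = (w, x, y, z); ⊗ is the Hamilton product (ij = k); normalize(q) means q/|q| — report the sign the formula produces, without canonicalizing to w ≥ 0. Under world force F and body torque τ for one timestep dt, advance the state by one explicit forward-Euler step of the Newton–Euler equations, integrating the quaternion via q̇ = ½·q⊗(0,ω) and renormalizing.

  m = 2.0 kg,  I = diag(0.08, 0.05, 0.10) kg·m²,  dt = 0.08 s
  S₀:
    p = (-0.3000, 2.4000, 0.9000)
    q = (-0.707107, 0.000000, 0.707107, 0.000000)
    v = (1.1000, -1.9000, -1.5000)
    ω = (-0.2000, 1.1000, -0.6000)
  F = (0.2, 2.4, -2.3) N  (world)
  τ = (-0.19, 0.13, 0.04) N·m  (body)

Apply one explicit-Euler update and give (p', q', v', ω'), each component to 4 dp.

linear accel F/m = (0.1000, 1.2000, -1.1500)
new position p' = (-0.2120, 2.2480, 0.7800)
v' = v + a·dt = (1.1080, -1.8040, -1.5920)
precession coupling ω×(Iω) = (-0.0330, -0.0024, 0.0066)
angular accel α = (-1.9625, 2.6480, 0.3340)
ω + α·dt = (-0.3570, 1.3118, -0.5733)
2q̇ = q⊗(0,ω) = (-0.7778177, -0.2828428, -0.7778177, 0.5656856)
q' = normalize(q + ½dt·q⊗(0,ω)) = (-0.7373, -0.0113, 0.6751, 0.0226)

p' = (-0.2120, 2.2480, 0.7800)
q' = (-0.7373, -0.0113, 0.6751, 0.0226)
v' = (1.1080, -1.8040, -1.5920)
ω' = (-0.3570, 1.3118, -0.5733)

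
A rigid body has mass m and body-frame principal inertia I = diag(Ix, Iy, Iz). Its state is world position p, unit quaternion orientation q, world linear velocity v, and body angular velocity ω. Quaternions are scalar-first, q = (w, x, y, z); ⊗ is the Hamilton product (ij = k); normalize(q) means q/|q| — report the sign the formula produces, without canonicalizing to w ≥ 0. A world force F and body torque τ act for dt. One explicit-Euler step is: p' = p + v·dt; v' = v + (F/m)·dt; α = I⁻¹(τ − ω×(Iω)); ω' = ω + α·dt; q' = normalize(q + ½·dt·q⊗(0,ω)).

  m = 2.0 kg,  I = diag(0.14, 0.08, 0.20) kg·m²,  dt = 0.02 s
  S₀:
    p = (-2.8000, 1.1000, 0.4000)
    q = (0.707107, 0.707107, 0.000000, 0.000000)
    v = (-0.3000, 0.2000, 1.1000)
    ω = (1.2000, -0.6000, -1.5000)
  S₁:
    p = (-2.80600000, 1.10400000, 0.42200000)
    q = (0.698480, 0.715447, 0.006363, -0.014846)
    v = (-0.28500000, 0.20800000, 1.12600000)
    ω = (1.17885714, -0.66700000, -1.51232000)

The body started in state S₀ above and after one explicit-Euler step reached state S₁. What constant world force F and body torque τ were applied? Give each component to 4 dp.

velocity change Δv = (0.01500000, 0.00800000, 0.02600000)
m·(v₁−v₀)/dt = (1.5000, 0.8000, 2.6000)
Δω = ω₁−ω₀ = (-0.02114286, -0.06700000, -0.01232000)
ω₀×(Iω₀) = (0.1080, 0.1080, 0.0432)
τ = I·(Δω/dt) + ω₀×(Iω₀) = (-0.0400, -0.1600, -0.0800)

F = (1.5000, 0.8000, 2.6000)
τ = (-0.0400, -0.1600, -0.0800)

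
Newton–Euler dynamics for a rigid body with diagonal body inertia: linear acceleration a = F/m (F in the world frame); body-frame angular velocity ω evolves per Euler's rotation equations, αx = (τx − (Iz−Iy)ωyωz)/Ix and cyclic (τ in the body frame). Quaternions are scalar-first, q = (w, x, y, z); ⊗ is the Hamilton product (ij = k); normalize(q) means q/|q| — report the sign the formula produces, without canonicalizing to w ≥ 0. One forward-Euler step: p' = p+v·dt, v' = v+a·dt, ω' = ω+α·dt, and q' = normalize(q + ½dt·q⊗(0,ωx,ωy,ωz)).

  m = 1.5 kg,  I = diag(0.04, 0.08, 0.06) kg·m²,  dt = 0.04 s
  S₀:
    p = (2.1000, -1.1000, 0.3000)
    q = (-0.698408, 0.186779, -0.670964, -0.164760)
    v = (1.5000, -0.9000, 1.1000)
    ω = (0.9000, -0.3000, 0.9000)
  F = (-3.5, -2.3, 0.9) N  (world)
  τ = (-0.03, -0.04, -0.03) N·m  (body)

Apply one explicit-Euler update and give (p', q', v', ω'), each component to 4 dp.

p' = (2.1600, -1.1360, 0.3440)
q' = (-0.7026, 0.1611, -0.6729, -0.1663)
v' = (1.4067, -0.9613, 1.1240)
ω' = (0.8646, -0.3119, 0.8872)

a = F/m = (-2.3333, -1.5333, 0.6000)
p + v·dt = (2.1600, -1.1360, 0.3440)
v' = v + a·dt = (1.4067, -0.9613, 1.1240)
α = I⁻¹(τ − ω×Iω) = (-0.8850, -0.2975, -0.3200)
new body rate ω' = (0.8646, -0.3119, 0.8872)
2q̇ = q⊗(0,ω) = (-0.2211063, -1.2818628, -0.1068627, -0.0807333)
q + ½dt·q⊗(0,ω), renormalized = (-0.7026, 0.1611, -0.6729, -0.1663)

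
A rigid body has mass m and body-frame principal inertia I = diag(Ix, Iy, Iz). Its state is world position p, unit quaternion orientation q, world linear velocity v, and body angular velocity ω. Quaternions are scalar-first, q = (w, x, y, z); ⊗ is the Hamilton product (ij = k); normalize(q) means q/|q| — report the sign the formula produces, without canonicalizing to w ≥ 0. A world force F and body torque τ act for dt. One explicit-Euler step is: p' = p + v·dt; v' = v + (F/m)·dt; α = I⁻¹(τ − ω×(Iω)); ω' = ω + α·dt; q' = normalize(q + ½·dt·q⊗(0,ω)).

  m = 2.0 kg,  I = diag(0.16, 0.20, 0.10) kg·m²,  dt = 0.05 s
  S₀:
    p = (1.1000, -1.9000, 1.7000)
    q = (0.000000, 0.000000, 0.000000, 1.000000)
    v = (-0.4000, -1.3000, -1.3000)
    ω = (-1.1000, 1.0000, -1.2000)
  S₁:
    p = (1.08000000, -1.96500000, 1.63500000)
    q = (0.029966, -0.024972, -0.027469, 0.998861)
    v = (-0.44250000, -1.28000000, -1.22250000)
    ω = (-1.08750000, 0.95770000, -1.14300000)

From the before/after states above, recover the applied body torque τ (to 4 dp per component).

τ = (0.1600, -0.0900, 0.0700)

Δω = ω₁−ω₀ = (0.01250000, -0.04230000, 0.05700000)
precession coupling = (0.1200, 0.0792, -0.0440)
τ = I·(Δω/dt) + ω₀×(Iω₀) = (0.1600, -0.0900, 0.0700)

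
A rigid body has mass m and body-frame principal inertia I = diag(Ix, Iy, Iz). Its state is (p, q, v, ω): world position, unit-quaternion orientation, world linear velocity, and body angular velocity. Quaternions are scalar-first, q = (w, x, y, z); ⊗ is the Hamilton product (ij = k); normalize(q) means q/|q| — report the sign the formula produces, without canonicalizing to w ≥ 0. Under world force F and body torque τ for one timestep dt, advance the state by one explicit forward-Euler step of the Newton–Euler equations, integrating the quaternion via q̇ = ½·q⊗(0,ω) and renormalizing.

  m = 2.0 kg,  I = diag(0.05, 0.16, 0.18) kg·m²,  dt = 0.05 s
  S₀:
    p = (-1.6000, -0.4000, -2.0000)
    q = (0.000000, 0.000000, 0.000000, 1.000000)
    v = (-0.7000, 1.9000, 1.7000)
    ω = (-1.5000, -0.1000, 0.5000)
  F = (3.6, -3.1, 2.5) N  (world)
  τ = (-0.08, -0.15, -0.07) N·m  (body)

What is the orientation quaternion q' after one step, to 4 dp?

2q̇ = q⊗(0,ω) = (-0.5000000, 0.1000000, -1.5000000, 0.0000000)
q' = normalize(q + ½dt·q⊗(0,ω)) = (-0.0125, 0.0025, -0.0375, 0.9992)

q' = (-0.0125, 0.0025, -0.0375, 0.9992)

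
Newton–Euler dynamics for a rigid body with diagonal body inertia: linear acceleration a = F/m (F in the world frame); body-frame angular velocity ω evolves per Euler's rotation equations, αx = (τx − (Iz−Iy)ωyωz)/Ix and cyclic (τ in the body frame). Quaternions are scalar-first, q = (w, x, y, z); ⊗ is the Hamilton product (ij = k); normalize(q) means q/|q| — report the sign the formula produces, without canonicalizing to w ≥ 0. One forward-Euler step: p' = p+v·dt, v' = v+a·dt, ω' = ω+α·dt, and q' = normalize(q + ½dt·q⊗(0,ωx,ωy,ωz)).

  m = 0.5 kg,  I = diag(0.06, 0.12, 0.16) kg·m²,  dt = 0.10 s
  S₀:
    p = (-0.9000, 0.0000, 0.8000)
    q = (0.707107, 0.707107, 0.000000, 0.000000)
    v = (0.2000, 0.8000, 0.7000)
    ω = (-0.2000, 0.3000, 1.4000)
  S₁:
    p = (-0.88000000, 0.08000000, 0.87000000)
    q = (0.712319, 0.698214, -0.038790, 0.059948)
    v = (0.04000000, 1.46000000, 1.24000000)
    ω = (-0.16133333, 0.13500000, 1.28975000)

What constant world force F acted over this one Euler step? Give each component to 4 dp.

F = (-0.8000, 3.3000, 2.7000)

v₁ − v₀ = (-0.16000000, 0.66000000, 0.54000000)
F = m·Δv/dt = (-0.8000, 3.3000, 2.7000)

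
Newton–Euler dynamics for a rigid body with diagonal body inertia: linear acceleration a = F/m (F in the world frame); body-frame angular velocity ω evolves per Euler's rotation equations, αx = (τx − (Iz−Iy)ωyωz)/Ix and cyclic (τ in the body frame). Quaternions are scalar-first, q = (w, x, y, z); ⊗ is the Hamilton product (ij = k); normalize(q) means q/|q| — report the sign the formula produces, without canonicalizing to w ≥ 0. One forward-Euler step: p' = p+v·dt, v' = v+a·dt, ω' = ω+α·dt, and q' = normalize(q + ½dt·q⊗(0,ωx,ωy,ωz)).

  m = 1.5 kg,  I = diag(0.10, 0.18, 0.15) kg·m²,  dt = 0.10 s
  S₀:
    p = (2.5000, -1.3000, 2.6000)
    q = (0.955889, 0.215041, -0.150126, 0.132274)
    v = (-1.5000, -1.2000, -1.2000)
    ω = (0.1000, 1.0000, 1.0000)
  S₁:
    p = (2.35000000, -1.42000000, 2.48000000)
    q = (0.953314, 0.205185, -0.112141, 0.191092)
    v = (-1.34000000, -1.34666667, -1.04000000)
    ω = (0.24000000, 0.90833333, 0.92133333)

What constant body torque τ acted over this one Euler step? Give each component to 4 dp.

rate change Δω = (0.14000000, -0.09166667, -0.07866667)
applied torque τ = (0.1100, -0.1700, -0.1100)

τ = (0.1100, -0.1700, -0.1100)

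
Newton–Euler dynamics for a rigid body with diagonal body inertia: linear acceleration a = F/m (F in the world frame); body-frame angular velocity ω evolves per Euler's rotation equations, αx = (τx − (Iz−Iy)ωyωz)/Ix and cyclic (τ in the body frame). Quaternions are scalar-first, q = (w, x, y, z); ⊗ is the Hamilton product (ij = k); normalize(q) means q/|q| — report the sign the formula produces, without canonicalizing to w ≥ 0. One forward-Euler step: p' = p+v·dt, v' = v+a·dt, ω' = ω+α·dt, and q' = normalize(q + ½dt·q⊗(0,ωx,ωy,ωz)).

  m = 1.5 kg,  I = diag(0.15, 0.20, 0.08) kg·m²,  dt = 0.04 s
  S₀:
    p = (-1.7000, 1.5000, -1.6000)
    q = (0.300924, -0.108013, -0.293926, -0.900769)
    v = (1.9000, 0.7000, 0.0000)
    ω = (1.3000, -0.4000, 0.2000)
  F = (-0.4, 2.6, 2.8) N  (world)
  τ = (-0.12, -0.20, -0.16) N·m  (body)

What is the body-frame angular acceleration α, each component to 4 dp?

α = (-0.8640, -1.0910, -1.6750)

precession coupling ω×(Iω) = (0.0096, 0.0182, -0.0260)
angular accel α = (-0.8640, -1.0910, -1.6750)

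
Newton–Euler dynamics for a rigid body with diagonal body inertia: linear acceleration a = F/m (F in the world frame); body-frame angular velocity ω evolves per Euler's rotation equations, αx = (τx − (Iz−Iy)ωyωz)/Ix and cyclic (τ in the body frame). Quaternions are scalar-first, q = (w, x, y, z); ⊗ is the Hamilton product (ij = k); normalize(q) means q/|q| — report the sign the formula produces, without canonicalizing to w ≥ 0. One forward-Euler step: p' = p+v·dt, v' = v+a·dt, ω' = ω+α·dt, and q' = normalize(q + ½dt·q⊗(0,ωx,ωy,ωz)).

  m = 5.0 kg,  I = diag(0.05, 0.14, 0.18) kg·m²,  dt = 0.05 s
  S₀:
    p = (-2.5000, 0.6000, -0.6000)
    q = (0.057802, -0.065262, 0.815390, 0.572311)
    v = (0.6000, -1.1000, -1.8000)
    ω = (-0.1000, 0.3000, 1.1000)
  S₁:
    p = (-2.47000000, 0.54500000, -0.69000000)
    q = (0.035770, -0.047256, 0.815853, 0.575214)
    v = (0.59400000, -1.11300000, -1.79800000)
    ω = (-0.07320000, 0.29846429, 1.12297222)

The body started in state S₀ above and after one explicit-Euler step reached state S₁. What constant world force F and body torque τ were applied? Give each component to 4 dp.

F = (-0.6000, -1.3000, 0.2000)
τ = (0.0400, 0.0100, 0.0800)

ω₁ − ω₀ = (0.02680000, -0.00153571, 0.02297222)
ω₀×(Iω₀) = (0.0132, 0.0143, -0.0027)
applied torque τ = (0.0400, 0.0100, 0.0800)
v₁ − v₀ = (-0.00600000, -0.01300000, 0.00200000)
applied force F = (-0.6000, -1.3000, 0.2000)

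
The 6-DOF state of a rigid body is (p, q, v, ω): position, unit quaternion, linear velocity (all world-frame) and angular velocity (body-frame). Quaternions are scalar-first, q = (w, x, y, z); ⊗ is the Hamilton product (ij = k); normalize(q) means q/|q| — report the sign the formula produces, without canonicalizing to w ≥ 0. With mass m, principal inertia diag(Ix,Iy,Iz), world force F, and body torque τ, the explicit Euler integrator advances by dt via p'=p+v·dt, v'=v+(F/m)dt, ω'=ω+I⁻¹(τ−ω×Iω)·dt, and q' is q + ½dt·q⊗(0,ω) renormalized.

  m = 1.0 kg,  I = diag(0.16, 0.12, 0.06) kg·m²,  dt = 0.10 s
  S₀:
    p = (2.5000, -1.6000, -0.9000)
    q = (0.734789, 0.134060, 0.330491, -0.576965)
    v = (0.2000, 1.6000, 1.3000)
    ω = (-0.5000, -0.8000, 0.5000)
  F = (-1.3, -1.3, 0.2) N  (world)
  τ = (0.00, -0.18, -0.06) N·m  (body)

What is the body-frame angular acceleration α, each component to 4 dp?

gyro term ω×Iω = (0.0240, -0.0250, -0.0160)
(τ − ω×Iω)/I = (-0.1500, -1.2917, -0.7333)

α = (-0.1500, -1.2917, -0.7333)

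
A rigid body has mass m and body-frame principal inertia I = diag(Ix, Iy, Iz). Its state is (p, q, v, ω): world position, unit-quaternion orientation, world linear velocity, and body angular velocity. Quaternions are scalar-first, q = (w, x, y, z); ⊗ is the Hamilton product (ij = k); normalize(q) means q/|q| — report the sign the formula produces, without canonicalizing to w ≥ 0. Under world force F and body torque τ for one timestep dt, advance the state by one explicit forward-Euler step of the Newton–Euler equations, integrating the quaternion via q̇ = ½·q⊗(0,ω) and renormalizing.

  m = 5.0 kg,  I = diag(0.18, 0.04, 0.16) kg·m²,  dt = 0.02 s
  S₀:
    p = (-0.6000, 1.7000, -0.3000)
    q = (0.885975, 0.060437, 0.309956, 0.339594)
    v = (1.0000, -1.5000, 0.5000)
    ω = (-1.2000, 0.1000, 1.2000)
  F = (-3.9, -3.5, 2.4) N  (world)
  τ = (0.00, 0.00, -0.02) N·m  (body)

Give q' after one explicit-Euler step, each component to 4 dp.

q' = (0.8822, 0.0532, 0.3060, 0.3540)

Hamilton product q⊗(0,ω) = (-0.3659840, -0.7251822, -0.3914397, 1.4411609)
updated quaternion q' = (0.8822, 0.0532, 0.3060, 0.3540)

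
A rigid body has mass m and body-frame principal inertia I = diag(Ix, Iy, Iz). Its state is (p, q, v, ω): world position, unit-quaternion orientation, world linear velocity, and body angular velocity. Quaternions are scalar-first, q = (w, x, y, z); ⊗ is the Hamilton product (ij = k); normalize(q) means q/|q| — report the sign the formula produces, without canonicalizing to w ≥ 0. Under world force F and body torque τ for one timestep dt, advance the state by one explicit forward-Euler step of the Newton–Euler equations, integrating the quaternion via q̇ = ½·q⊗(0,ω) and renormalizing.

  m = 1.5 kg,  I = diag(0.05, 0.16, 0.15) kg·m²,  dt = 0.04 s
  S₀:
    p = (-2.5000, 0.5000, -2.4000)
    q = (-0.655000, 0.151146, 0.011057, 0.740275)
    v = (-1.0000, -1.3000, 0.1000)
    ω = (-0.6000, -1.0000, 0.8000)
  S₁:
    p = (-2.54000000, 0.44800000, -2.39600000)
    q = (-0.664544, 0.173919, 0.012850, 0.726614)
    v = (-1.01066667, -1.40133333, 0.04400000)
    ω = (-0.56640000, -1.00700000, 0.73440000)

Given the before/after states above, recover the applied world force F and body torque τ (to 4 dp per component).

ω₁ − ω₀ = (0.03360000, -0.00700000, -0.06560000)
ω₀×(Iω₀) = (0.0080, 0.0480, 0.0660)
applied torque τ = (0.0500, 0.0200, -0.1800)
Δv = v₁−v₀ = (-0.01066667, -0.10133333, -0.05600000)
applied force F = (-0.4000, -3.8000, -2.1000)

F = (-0.4000, -3.8000, -2.1000)
τ = (0.0500, 0.0200, -0.1800)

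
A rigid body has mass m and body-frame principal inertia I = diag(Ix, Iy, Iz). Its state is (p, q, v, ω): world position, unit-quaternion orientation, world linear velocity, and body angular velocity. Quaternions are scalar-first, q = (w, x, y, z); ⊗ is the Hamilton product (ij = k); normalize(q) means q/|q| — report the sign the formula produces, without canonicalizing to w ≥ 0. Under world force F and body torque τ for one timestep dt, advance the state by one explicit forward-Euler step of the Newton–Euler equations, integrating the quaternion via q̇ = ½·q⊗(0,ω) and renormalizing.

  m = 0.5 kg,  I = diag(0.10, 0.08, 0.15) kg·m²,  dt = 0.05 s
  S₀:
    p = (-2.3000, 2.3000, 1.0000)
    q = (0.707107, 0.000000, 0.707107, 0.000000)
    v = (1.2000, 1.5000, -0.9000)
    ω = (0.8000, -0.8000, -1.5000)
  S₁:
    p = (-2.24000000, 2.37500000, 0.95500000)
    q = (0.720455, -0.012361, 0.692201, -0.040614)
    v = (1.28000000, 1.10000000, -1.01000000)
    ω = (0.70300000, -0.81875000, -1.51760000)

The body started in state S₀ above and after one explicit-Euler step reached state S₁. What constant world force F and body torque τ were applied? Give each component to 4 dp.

v₁ − v₀ = (0.08000000, -0.40000000, -0.11000000)
applied force F = (0.8000, -4.0000, -1.1000)
rate change Δω = (-0.09700000, -0.01875000, -0.01760000)
I·α + gyro = (-0.1100, 0.0300, -0.0400)

F = (0.8000, -4.0000, -1.1000)
τ = (-0.1100, 0.0300, -0.0400)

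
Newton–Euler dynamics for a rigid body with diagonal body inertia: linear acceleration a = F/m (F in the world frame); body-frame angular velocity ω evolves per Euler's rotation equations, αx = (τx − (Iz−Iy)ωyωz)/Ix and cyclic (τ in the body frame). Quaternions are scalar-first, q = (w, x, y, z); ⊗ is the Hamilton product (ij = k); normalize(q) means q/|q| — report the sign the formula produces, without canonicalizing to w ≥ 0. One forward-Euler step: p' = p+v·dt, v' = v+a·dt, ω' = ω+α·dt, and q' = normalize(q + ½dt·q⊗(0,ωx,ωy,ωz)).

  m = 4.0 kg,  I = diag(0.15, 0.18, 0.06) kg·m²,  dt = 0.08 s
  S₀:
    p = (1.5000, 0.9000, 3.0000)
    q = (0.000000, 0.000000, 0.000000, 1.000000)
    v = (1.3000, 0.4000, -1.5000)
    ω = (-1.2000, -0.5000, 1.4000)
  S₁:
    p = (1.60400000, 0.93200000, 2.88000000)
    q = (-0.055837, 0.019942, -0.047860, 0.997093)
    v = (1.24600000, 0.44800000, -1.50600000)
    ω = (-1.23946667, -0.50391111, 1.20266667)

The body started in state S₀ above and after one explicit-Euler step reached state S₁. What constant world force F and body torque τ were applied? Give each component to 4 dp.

F = (-2.7000, 2.4000, -0.3000)
τ = (0.0100, -0.1600, -0.1300)

velocity change Δv = (-0.05400000, 0.04800000, -0.00600000)
applied force F = (-2.7000, 2.4000, -0.3000)
rate change Δω = (-0.03946667, -0.00391111, -0.19733333)
ω₀×(Iω₀) = (0.0840, -0.1512, 0.0180)
τ = I·(Δω/dt) + ω₀×(Iω₀) = (0.0100, -0.1600, -0.1300)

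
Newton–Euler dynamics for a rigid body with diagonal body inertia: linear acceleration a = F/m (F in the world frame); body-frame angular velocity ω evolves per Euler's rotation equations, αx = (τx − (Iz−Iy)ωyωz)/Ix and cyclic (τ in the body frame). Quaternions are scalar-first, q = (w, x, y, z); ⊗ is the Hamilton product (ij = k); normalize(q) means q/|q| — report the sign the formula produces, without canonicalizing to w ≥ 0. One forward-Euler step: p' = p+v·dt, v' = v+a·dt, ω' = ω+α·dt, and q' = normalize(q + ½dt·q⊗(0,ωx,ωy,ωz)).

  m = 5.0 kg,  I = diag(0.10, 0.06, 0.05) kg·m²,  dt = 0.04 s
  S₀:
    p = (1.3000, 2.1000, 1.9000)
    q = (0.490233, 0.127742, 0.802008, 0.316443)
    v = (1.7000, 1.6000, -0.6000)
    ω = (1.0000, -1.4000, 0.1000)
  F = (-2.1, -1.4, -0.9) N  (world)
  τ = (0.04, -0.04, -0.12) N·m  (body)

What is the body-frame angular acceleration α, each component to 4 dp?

ω×(Iω) gyroscopic = (0.0014, 0.0050, 0.0560)
angular accel α = (0.3860, -0.7500, -3.5200)

α = (0.3860, -0.7500, -3.5200)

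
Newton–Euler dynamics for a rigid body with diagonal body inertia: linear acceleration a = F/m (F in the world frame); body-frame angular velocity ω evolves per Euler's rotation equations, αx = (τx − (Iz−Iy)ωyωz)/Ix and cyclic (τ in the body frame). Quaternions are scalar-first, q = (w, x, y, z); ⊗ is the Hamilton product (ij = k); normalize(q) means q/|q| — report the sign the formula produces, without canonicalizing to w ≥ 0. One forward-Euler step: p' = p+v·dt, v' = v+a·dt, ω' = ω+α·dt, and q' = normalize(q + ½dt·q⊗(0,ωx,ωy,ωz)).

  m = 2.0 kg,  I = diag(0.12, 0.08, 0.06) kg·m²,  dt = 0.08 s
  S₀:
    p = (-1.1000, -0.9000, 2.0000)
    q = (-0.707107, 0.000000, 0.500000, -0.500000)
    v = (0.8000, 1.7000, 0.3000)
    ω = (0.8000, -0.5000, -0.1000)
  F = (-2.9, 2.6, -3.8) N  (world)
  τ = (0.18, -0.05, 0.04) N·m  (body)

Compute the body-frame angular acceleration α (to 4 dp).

α = (1.5083, -0.5650, 0.4000)

ω×(Iω) gyroscopic = (-0.0010, -0.0048, 0.0160)
(τ − ω×Iω)/I = (1.5083, -0.5650, 0.4000)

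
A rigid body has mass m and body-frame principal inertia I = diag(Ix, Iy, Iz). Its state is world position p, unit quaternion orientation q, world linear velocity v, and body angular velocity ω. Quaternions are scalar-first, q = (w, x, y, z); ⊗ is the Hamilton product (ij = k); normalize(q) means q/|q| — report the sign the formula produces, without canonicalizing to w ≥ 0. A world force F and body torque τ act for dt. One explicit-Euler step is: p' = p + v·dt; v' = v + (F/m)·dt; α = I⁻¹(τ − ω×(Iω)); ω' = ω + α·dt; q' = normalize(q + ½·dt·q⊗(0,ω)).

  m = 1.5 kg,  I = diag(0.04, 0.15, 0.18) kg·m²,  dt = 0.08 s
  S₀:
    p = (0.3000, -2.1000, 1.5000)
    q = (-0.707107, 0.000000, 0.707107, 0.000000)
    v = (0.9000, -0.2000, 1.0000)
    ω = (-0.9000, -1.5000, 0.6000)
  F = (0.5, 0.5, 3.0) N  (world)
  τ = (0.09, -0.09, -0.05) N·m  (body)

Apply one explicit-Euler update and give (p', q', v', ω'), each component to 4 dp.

ω×(Iω) gyroscopic = (-0.0270, 0.0756, 0.1485)
(τ − ω×Iω)/I = (2.9250, -1.1040, -1.1028)
ω + α·dt = (-0.6660, -1.5883, 0.5118)
Hamilton product q⊗(0,ω) = (1.0606605, 1.0606605, 1.0606605, 0.2121321)
updated quaternion q' = (-0.6629, 0.0423, 0.7475, 0.0085)
a = F/m = (0.3333, 0.3333, 2.0000)
p' = p + v·dt = (0.3720, -2.1160, 1.5800)
v + (F/m)dt = (0.9267, -0.1733, 1.1600)

p' = (0.3720, -2.1160, 1.5800)
q' = (-0.6629, 0.0423, 0.7475, 0.0085)
v' = (0.9267, -0.1733, 1.1600)
ω' = (-0.6660, -1.5883, 0.5118)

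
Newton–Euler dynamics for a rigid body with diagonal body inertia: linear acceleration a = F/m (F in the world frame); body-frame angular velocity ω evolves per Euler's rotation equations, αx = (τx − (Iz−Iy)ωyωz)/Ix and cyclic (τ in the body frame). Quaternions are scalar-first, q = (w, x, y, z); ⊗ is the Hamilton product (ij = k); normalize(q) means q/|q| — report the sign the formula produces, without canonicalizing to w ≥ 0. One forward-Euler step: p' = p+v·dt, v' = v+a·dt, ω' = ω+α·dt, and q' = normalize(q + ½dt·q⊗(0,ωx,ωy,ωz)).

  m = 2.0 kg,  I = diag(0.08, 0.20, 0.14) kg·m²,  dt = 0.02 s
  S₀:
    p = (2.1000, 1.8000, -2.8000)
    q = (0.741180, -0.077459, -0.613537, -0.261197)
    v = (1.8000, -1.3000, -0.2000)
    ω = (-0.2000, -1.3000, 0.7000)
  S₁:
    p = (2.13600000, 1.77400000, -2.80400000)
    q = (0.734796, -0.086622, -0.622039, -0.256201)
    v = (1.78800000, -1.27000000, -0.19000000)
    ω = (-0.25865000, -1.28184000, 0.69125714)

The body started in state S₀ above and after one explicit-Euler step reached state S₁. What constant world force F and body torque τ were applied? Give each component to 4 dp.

F = (-1.2000, 3.0000, 1.0000)
τ = (-0.1800, 0.1900, -0.0300)

rate change Δω = (-0.05865000, 0.01816000, -0.00874286)
τ = I·(Δω/dt) + ω₀×(Iω₀) = (-0.1800, 0.1900, -0.0300)
velocity change Δv = (-0.01200000, 0.03000000, 0.01000000)
F = m·Δv/dt = (-1.2000, 3.0000, 1.0000)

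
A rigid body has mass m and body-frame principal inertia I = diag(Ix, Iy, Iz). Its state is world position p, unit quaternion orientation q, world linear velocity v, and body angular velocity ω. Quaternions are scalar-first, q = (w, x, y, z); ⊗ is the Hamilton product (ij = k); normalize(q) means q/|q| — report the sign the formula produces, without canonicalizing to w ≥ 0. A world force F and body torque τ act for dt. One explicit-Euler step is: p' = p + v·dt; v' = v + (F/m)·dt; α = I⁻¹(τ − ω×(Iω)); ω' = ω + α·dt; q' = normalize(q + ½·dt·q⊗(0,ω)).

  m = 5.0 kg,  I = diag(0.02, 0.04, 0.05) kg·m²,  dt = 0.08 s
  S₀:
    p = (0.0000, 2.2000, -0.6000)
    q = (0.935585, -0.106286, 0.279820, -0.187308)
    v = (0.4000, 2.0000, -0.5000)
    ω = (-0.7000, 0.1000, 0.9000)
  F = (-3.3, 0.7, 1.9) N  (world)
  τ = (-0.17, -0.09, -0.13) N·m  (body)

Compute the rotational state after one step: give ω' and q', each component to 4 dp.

ω' = (-1.3836, -0.1178, 0.6942)
q' = (0.9373, -0.1215, 0.2923, -0.1461)

angular accel α = (-8.5450, -2.7225, -2.5720)
new body rate ω' = (-1.3836, -0.1178, 0.6942)
2q̇ = q⊗(0,ω) = (0.0661950, -0.3843407, 0.3203315, 1.0272719)
updated quaternion q' = (0.9373, -0.1215, 0.2923, -0.1461)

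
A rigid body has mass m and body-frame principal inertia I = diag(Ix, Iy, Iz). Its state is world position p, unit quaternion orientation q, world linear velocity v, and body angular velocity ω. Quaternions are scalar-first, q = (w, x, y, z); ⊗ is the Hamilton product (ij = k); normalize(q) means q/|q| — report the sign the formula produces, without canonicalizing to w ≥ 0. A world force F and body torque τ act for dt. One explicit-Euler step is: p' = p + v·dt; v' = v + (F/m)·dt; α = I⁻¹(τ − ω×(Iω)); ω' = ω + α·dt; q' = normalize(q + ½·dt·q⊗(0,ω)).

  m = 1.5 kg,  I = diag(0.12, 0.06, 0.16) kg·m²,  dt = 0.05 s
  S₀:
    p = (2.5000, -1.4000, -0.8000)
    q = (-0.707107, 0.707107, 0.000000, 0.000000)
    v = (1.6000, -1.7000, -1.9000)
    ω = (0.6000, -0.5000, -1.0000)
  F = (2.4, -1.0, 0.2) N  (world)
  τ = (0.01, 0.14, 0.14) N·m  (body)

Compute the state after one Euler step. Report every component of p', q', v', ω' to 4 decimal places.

linear accel F/m = (1.6000, -0.6667, 0.1333)
p + v·dt = (2.5800, -1.4850, -0.8950)
v + (F/m)dt = (1.6800, -1.7333, -1.8933)
ω×(Iω) gyroscopic = (0.0500, 0.0240, 0.0180)
angular accel α = (-0.3333, 1.9333, 0.7625)
new body rate ω' = (0.5833, -0.4033, -0.9619)
2q̇ = q⊗(0,ω) = (-0.4242642, -0.4242642, 1.0606605, 0.3535535)
updated quaternion q' = (-0.7174, 0.6962, 0.0265, 0.0088)

p' = (2.5800, -1.4850, -0.8950)
q' = (-0.7174, 0.6962, 0.0265, 0.0088)
v' = (1.6800, -1.7333, -1.8933)
ω' = (0.5833, -0.4033, -0.9619)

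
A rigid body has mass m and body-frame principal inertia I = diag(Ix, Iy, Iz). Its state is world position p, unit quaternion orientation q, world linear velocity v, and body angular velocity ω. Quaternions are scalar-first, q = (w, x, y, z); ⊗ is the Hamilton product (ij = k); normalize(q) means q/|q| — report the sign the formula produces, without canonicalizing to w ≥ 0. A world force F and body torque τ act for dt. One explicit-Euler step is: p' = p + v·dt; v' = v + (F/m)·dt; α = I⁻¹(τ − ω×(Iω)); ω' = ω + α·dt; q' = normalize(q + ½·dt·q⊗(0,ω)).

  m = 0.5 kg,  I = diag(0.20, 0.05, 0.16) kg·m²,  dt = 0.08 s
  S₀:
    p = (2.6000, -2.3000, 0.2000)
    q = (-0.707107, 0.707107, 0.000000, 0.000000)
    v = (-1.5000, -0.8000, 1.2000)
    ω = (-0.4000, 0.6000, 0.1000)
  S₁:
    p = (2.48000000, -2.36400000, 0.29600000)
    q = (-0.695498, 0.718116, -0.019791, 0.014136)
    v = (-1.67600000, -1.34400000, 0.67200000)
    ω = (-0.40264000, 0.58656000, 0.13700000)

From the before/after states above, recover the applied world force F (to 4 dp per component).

F = (-1.1000, -3.4000, -3.3000)

velocity change Δv = (-0.17600000, -0.54400000, -0.52800000)
m·(v₁−v₀)/dt = (-1.1000, -3.4000, -3.3000)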